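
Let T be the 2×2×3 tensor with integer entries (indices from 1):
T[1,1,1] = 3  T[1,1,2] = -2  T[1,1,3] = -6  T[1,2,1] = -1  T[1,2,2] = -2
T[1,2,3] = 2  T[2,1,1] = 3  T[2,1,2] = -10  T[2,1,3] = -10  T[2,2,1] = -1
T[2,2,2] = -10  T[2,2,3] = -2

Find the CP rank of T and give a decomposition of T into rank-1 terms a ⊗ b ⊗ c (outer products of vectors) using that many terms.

rank(T) = 3

Lower bound: the mode-3 unfolding of T (rows indexed by k, columns by (i,j) = (1,1), (1,2), (2,1), (2,2)) is [[3, -1, 3, -1], [-2, -2, -10, -10], [-6, 2, -10, -2]].
There the 3×3 minor on rows k ∈ {1, 2, 3}, columns (i,j) ∈ {(1,1), (1,2), (2,1)} is det [[3, -1, 3], [-2, -2, -10], [-6, 2, -10]] = 32 ≠ 0, so this unfolding has rank ≥ 3; CP rank is at least every unfolding rank, so rank(T) ≥ 3. (This is only a lower bound: in general the CP rank may exceed every unfolding rank, so we still need to exhibit 3 rank-1 terms summing to T.)
Upper bound: T is a sum of 3 rank-1 terms, T = [0, 1] ⊗ [1, 1] ⊗ [0, -8, -4] + [1, 1] ⊗ [1, -1] ⊗ [1, 2, -2] + [1, 1] ⊗ [1, 0] ⊗ [2, -4, -4] (one valid choice — decompositions are not unique — normalised so each a, b is primitive with positive first nonzero entry; check it by expanding all entries), so rank(T) ≤ 3.
These bounds meet, so rank(T) = 3.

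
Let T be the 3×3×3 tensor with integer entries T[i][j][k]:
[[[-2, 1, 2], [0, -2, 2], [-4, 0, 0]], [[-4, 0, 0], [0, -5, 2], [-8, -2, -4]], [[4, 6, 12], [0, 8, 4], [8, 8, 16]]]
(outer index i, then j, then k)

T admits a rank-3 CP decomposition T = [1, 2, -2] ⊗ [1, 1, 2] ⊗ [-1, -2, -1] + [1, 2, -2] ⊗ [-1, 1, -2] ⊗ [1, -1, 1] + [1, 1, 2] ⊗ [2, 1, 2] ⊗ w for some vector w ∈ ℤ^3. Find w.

Subtract the known terms from T to get the rank-1 residual R = [1, 1, 2] ⊗ [2, 1, 2] ⊗ w, so R[i,j,k] = a[i]·b[j]·w[k]. Pick indices with nonzero a[0]·b[0] = (1)·(2) = 2. Only the fibre through (0,0,·) is needed: R[0,0,:] = T[0,0,:] − Σₗ aₗ[0]bₗ[0]cₗ = [-2, 1, 2] − (1)·(1)·[-1, -2, -1] − (1)·(-1)·[1, -1, 1] = [0, 2, 4]. Then w[k] = R[0,0,k] / 2 for each k, giving w = [0, 2, 4] / 2 = [0, 1, 2].

w = [0, 1, 2]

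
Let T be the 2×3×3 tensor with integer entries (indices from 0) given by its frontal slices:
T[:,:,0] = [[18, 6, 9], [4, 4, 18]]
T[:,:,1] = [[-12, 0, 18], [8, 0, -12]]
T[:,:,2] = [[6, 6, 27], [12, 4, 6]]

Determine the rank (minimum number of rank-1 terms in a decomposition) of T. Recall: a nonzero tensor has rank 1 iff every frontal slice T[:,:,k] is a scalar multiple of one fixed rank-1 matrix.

Lower bound: the mode-3 unfolding of T (rows indexed by k, columns by (i,j) = (0,0), (0,1), (0,2), (1,0), (1,1), (1,2)) is [[18, 6, 9, 4, 4, 18], [-12, 0, 18, 8, 0, -12], [6, 6, 27, 12, 4, 6]].
There the 2×2 minor on rows k ∈ {0, 1}, columns (i,j) ∈ {(0,0), (0,1)} is det [[18, 6], [-12, 0]] = 72 ≠ 0, so this unfolding has rank ≥ 2; CP rank is at least every unfolding rank, so rank(T) ≥ 2. (This is only a lower bound: in general the CP rank may exceed every unfolding rank, so we still need to exhibit 2 rank-1 terms summing to T.)
Upper bound — finding two terms. Write S_k = T[:,:,k] for the frontal slices: S₀ = [[18, 6, 9], [4, 4, 18]], S₁ = [[-12, 0, 18], [8, 0, -12]], S₂ = [[6, 6, 27], [12, 4, 6]].
If T = a₁ (x) b₁ (x) c₁ + a₂ (x) b₂ (x) c₂ then each S_k = c₁[k]·a₁b₁ᵀ + c₂[k]·a₂b₂ᵀ. S₀ and S₁ are linearly independent, so a₁b₁ᵀ and a₂b₂ᵀ must span the same plane of matrices: they are the rank-1 matrices of the form x·S₀ + y·S₁.
The 2×2 minor of x·S₀ + y·S₁ on rows {0,1}, columns {0,1} is 48·x² − 96·xy = 48·(x − 2·y)(x), vanishing at (x:y) = (2:1) and (0:1).
M₁ = 2·S₀ + S₁ = [[24, 12, 36], [16, 8, 24]] = 4·[3, 2][2, 1, 3]ᵀ and M₂ = S₁ = [[-12, 0, 18], [8, 0, -12]] = (-2)·[3, -2][2, 0, -3]ᵀ, so take a₁ = [3, 2], b₁ = [2, 1, 3], a₂ = [3, -2], b₂ = [2, 0, -3].
Each slice is an integer combination of E₁ = a₁b₁ᵀ and E₂ = a₂b₂ᵀ: S₀ = 2·E₁ + E₂, S₁ = −2·E₂, S₂ = 2·E₁ − E₂; reading off coefficients, c₁ = [2, 0, 2] and c₂ = [1, -2, -1].
Hence T = [3, 2] (x) [2, 1, 3] (x) [2, 0, 2] + [3, -2] (x) [2, 0, -3] (x) [1, -2, -1], so rank(T) ≤ 2.
These bounds meet, so rank(T) = 2.

2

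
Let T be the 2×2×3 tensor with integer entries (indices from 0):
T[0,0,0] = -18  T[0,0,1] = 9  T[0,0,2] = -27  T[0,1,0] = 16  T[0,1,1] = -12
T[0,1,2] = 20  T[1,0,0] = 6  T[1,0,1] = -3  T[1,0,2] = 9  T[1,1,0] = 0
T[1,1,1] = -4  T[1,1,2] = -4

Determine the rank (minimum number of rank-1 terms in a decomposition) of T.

2

Lower bound: the mode-1 unfolding of T (rows indexed by i, columns by (j,k) = (0,0), (0,1), (0,2), (1,0), (1,1), (1,2)) is [[-18, 9, -27, 16, -12, 20], [6, -3, 9, 0, -4, -4]].
There the 2×2 minor on rows i ∈ {0, 1}, columns (j,k) ∈ {(0,0), (1,0)} is det [[-18, 16], [6, 0]] = -96 ≠ 0, so this unfolding has rank ≥ 2; CP rank is at least every unfolding rank, so rank(T) ≥ 2. (This is only a lower bound: in general the CP rank may exceed every unfolding rank, so we still need to exhibit 2 rank-1 terms summing to T.)
Upper bound — finding two terms. Write S_k = T[:,:,k] for the frontal slices: S₀ = [[-18, 16], [6, 0]], S₁ = [[9, -12], [-3, -4]], S₂ = [[-27, 20], [9, -4]].
If T = a₁ (x) b₁ (x) c₁ + a₂ (x) b₂ (x) c₂ then each S_k = c₁[k]·a₁b₁ᵀ + c₂[k]·a₂b₂ᵀ. S₀ and S₁ are linearly independent, so a₁b₁ᵀ and a₂b₂ᵀ must span the same plane of matrices: they are the rank-1 matrices of the form x·S₀ + y·S₁.
det(x·S₀ + y·S₁) is −96·x² + 192·xy − 72·y² = (-24)·(2·x − 3·y)(2·x − y), vanishing at (x:y) = (3:2) and (1:2).
M₁ = 3·S₀ + 2·S₁ = [[-36, 24], [12, -8]] = (-4)·(3, -1)(3, -2)ᵀ and M₂ = S₀ + 2·S₁ = [[0, -8], [0, -8]] = (-8)·(1, 1)(0, 1)ᵀ, so take a₁ = (3, -1), b₁ = (3, -2), a₂ = (1, 1), b₂ = (0, 1).
Each slice is an integer combination of E₁ = a₁b₁ᵀ and E₂ = a₂b₂ᵀ: S₀ = −2·E₁ + 4·E₂, S₁ = E₁ − 6·E₂, S₂ = −3·E₁ + 2·E₂; reading off coefficients, c₁ = (-2, 1, -3) and c₂ = (4, -6, 2).
Hence T = (3, -1) (x) (3, -2) (x) (-2, 1, -3) + (1, 1) (x) (0, 1) (x) (4, -6, 2), so rank(T) ≤ 2.
These bounds meet, so rank(T) = 2.
Check entry T[0,0,0] = -18: (3)·(3)·(-2) + (1)·(0)·(4) = -18.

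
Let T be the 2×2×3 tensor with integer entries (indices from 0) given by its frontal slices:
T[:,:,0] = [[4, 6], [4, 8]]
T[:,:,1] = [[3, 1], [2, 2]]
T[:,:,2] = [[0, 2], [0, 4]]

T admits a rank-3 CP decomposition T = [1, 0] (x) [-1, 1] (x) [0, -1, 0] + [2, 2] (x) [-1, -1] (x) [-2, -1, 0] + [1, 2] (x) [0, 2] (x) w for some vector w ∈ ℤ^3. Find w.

w = [1, 0, 1]

Subtract the known terms from T to get the rank-1 residual R = [1, 2] (x) [0, 2] (x) w, so R[i,j,k] = a[i]·b[j]·w[k]. Pick indices with nonzero a[0]·b[1] = (1)·(2) = 2. Only the fibre through (0,1,·) is needed: R[0,1,:] = T[0,1,:] − Σₗ aₗ[0]bₗ[1]cₗ = [6, 1, 2] − (1)·(1)·[0, -1, 0] − (2)·(-1)·[-2, -1, 0] = [2, 0, 2]. Then w[k] = R[0,1,k] / 2 for each k, giving w = [2, 0, 2] / 2 = [1, 0, 1].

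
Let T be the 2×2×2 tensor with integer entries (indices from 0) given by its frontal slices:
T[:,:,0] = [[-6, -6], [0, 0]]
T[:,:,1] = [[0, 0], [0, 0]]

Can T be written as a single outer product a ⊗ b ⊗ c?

If T = a ⊗ b ⊗ c then every fibre of T is a multiple of the corresponding factor, so read the factors off the fibres through the nonzero entry T[0,0,0] = -6.
The mode-1 fibre T[:,0,0] = [-6, 0] gives a = [1, 0] (primitive direction); the mode-2 fibre T[0,:,0] = [-6, -6] gives b = [1, 1]; then c[k] = T[0,0,k] / (a[0]·b[0]) = [-6, 0] / 1 = [-6, 0].
Expanding [1, 0] ⊗ [1, 1] ⊗ [-6, 0] reproduces all 8 entries of T, so T = [1, 0] ⊗ [1, 1] ⊗ [-6, 0] and rank(T) ≤ 1.
Equivalently every frontal slice T[:,:,k] is c[k] times the rank-1 matrix [1, 0] ⊗ [1, 1]. So T has rank 1 (it is nonzero).

Yes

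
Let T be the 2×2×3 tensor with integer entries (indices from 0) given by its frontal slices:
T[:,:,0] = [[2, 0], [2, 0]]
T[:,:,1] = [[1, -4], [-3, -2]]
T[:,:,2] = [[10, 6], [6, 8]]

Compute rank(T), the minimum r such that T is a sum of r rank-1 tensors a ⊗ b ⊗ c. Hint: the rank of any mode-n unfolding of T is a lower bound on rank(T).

3

Lower bound: the mode-3 unfolding of T (rows indexed by k, columns by (i,j) = (0,0), (0,1), (1,0), (1,1)) is [[2, 0, 2, 0], [1, -4, -3, -2], [10, 6, 6, 8]].
There the 3×3 minor on rows k ∈ {0, 1, 2}, columns (i,j) ∈ {(0,0), (0,1), (1,0)} is det [[2, 0, 2], [1, -4, -3], [10, 6, 6]] = 80 ≠ 0, so this unfolding has rank ≥ 3; CP rank is at least every unfolding rank, so rank(T) ≥ 3. (This is only a lower bound: in general the CP rank may exceed every unfolding rank, so we still need to exhibit 3 rank-1 terms summing to T.)
Upper bound: T is a sum of 3 rank-1 terms, T = [1, 0] ⊗ [2, -1] ⊗ [0, 2, 2] + [1, 1] ⊗ [1, 1] ⊗ [4, -4, 4] + [1, 1] ⊗ [1, 2] ⊗ [-2, 1, 2] (written with every a and b primitive with positive leading entry and the scale carried by c; CP decompositions are not unique, and this one is verified by expanding entrywise), so rank(T) ≤ 3.
These bounds meet, so rank(T) = 3.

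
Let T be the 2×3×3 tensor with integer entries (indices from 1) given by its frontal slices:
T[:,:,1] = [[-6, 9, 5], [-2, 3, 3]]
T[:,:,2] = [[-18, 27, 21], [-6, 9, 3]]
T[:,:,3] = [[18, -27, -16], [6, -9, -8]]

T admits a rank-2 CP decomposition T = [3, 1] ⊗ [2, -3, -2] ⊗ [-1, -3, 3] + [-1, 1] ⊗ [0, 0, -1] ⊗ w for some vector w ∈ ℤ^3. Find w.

w = [-1, 3, 2]

Subtract the known terms from T to get the rank-1 residual R = [-1, 1] ⊗ [0, 0, -1] ⊗ w, so R[i,j,k] = a[i]·b[j]·w[k]. Pick indices with nonzero a[1]·b[3] = (-1)·(-1) = 1. Only the fibre through (1,3,·) is needed: R[1,3,:] = T[1,3,:] − Σₗ aₗ[1]bₗ[3]cₗ = [5, 21, -16] − (3)·(-2)·[-1, -3, 3] = [-1, 3, 2]. Then w[k] = R[1,3,k] / 1 for each k, giving w = [-1, 3, 2] / 1 = [-1, 3, 2].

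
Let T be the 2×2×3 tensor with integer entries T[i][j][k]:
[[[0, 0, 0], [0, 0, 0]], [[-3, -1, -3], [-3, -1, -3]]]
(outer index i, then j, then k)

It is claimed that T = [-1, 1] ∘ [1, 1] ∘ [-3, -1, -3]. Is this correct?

No

Reconstruct entry (0,0,0) from the claimed factors: Σₗ aₗ[0]bₗ[0]cₗ[0] = (-1)·(1)·(-3) = 3, but T[0,0,0] = 0. The claim is false.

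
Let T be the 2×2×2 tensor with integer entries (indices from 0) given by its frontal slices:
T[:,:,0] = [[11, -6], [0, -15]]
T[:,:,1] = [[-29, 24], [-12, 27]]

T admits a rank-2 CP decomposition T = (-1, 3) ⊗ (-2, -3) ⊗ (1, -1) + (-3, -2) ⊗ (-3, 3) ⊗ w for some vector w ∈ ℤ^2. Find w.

Subtract the known terms from T to get the rank-1 residual R = (-3, -2) ⊗ (-3, 3) ⊗ w, so R[i,j,k] = a[i]·b[j]·w[k]. Pick indices with nonzero a[0]·b[0] = (-3)·(-3) = 9. Only the fibre through (0,0,·) is needed: R[0,0,:] = T[0,0,:] − Σₗ aₗ[0]bₗ[0]cₗ = [11, -29] − (-1)·(-2)·(1, -1) = [9, -27]. Then w[k] = R[0,0,k] / 9 for each k, giving w = [9, -27] / 9 = (1, -3).

w = (1, -3)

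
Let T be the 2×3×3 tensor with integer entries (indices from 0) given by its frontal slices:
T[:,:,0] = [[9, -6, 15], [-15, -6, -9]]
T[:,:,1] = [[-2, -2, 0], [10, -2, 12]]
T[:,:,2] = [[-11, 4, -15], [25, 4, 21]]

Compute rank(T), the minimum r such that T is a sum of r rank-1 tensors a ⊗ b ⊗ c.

Lower bound: in the mode-3 unfolding of T (rows indexed by k, columns by (i,j)) the 2×2 minor on rows k ∈ {0, 1}, columns (i,j) ∈ {(0,0), (0,1)} is det [[9, -6], [-2, -2]] = -30 ≠ 0, so that unfolding has rank ≥ 2 and hence rank(T) ≥ 2 (CP rank is at least every unfolding rank, though it can be larger).
Upper bound: with S_k = T[:,:,k], the two rank-1 terms a₁b₁ᵀ, a₂b₂ᵀ are the rank-1 members of the pencil x·S₀ + y·S₁.
The 2×2 minor of x·S₀ + y·S₁ on rows {0,1}, columns {0,1} is −144·x² + 24·xy + 24·y² = (-24)·(2·x − y)(3·x + y), vanishing at (x:y) = (1:2) and (1:-3).
M₁ = S₀ + 2·S₁ = [[5, -10, 15], [5, -10, 15]] = 5·[1, 1][1, -2, 3]ᵀ and M₂ = S₀ − 3·S₁ = [[15, 0, 15], [-45, 0, -45]] = 15·[1, -3][1, 0, 1]ᵀ, so take a₁ = [1, 1], b₁ = [1, -2, 3], a₂ = [1, -3], b₂ = [1, 0, 1].
Each slice is an integer combination of E₁ = a₁b₁ᵀ and E₂ = a₂b₂ᵀ: S₀ = 3·E₁ + 6·E₂, S₁ = E₁ − 3·E₂, S₂ = −2·E₁ − 9·E₂; reading off coefficients, c₁ = [3, 1, -2] and c₂ = [6, -3, -9].
Hence T = [1, 1] ⊗ [1, -2, 3] ⊗ [3, 1, -2] + [1, -3] ⊗ [1, 0, 1] ⊗ [6, -3, -9], so rank(T) ≤ 2.
These bounds meet, so rank(T) = 2.

2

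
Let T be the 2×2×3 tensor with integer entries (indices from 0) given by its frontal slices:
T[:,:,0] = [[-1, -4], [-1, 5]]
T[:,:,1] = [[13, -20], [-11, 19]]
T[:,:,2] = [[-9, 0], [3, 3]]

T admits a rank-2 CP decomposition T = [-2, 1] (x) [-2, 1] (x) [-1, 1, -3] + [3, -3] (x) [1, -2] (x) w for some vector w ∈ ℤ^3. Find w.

Subtract the known terms from T to get the rank-1 residual R = [3, -3] (x) [1, -2] (x) w, so R[i,j,k] = a[i]·b[j]·w[k]. Pick indices with nonzero a[0]·b[0] = (3)·(1) = 3. Only the fibre through (0,0,·) is needed: R[0,0,:] = T[0,0,:] − Σₗ aₗ[0]bₗ[0]cₗ = [-1, 13, -9] − (-2)·(-2)·[-1, 1, -3] = [3, 9, 3]. Then w[k] = R[0,0,k] / 3 for each k, giving w = [3, 9, 3] / 3 = [1, 3, 1].

w = [1, 3, 1]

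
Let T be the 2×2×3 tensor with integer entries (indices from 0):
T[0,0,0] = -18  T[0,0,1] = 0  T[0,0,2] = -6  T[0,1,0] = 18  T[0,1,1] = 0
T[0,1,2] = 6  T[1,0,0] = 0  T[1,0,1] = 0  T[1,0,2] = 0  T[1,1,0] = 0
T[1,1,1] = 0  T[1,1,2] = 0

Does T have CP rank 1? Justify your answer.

Yes

If T = a ⊗ b ⊗ c then every fibre of T is a multiple of the corresponding factor, so read the factors off the fibres through the nonzero entry T[0,0,0] = -18.
The mode-1 fibre T[:,0,0] = [-18, 0] gives a = (1, 0) (primitive direction); the mode-2 fibre T[0,:,0] = [-18, 18] gives b = (1, -1); then c[k] = T[0,0,k] / (a[0]·b[0]) = [-18, 0, -6] / 1 = (-18, 0, -6).
Expanding (1, 0) ⊗ (1, -1) ⊗ (-18, 0, -6) reproduces all 12 entries of T, so T = (1, 0) ⊗ (1, -1) ⊗ (-18, 0, -6) and rank(T) ≤ 1.
Equivalently every frontal slice T[:,:,k] is c[k] times the rank-1 matrix (1, 0) ⊗ (1, -1). So T has rank 1 (it is nonzero).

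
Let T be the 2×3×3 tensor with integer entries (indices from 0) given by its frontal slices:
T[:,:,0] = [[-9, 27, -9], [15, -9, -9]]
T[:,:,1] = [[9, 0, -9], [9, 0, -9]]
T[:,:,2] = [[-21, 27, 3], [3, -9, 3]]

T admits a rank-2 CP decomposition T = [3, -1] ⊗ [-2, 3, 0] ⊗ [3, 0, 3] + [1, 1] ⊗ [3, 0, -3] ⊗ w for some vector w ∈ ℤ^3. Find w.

Subtract the known terms from T to get the rank-1 residual R = [1, 1] ⊗ [3, 0, -3] ⊗ w, so R[i,j,k] = a[i]·b[j]·w[k]. Pick indices with nonzero a[0]·b[0] = (1)·(3) = 3. Only the fibre through (0,0,·) is needed: R[0,0,:] = T[0,0,:] − Σₗ aₗ[0]bₗ[0]cₗ = [-9, 9, -21] − (3)·(-2)·[3, 0, 3] = [9, 9, -3]. Then w[k] = R[0,0,k] / 3 for each k, giving w = [9, 9, -3] / 3 = [3, 3, -1].

w = [3, 3, -1]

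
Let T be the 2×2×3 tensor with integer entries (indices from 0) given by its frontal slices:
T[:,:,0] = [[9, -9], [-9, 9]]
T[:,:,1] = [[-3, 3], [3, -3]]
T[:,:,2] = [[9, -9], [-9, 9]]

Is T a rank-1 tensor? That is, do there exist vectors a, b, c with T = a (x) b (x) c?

Yes

The mode-1 fibre T[:,0,0] = [9, -9] gives a = (1, -1) (primitive direction); the mode-2 fibre T[0,:,0] = [9, -9] gives b = (1, -1); then c[k] = T[0,0,k] / (a[0]·b[0]) = [9, -3, 9] / 1 = (9, -3, 9).
Expanding (1, -1) (x) (1, -1) (x) (9, -3, 9) reproduces all 12 entries of T, so T = (1, -1) (x) (1, -1) (x) (9, -3, 9) and rank(T) ≤ 1.
Equivalently every frontal slice T[:,:,k] is c[k] times the rank-1 matrix (1, -1) (x) (1, -1). So T has rank 1 (it is nonzero).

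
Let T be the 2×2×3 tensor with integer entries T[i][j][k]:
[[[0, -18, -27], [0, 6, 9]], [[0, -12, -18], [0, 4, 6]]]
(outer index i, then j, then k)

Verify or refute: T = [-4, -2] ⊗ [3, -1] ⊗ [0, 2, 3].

No

Reconstruct entry (0,0,1) from the claimed factors: Σₗ aₗ[0]bₗ[0]cₗ[1] = (-4)·(3)·(2) = -24, but T[0,0,1] = -18. The claim is false.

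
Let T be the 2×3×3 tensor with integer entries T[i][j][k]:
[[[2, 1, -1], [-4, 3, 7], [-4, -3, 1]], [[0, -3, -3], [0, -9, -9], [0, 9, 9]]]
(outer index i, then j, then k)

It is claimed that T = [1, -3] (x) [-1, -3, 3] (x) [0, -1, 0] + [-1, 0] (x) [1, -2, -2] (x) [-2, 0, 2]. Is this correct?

No

Reconstruct entry (0,0,2) from the claimed factors: Σₗ aₗ[0]bₗ[0]cₗ[2] = (1)·(-1)·(0) + (-1)·(1)·(2) = -2, but T[0,0,2] = -1. The claim is false.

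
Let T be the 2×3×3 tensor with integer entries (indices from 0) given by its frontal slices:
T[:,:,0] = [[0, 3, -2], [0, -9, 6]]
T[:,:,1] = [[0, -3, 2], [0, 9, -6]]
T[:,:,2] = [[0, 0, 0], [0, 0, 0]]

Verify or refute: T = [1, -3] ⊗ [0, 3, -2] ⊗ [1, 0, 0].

No

Reconstruct entry (0,1,1) from the claimed factors: Σₗ aₗ[0]bₗ[1]cₗ[1] = (1)·(3)·(0) = 0, but T[0,1,1] = -3. The claim is false.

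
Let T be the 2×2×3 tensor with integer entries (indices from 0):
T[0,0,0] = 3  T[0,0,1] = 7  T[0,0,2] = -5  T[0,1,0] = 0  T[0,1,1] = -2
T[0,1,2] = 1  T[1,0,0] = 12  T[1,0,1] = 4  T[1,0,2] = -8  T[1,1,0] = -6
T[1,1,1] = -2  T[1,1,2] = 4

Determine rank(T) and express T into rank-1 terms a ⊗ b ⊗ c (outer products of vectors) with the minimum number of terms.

rank(T) = 2

Lower bound: in the mode-1 unfolding of T (rows indexed by i, columns by (j,k)) the 2×2 minor on rows i ∈ {0, 1}, columns (j,k) ∈ {(0,0), (0,1)} is det [[3, 7], [12, 4]] = -72 ≠ 0, so that unfolding has rank ≥ 2 and hence rank(T) ≥ 2 (CP rank is at least every unfolding rank, though it can be larger).
Upper bound: with S_k = T[:,:,k], the two rank-1 terms a₁b₁ᵀ, a₂b₂ᵀ are the rank-1 members of the pencil x·S₀ + y·S₁.
det(x·S₀ + y·S₁) is −18·x² − 24·xy − 6·y² = (-6)·(x + y)(3·x + y), vanishing at (x:y) = (1:-1) and (1:-3).
M₁ = S₀ − S₁ = [[-4, 2], [8, -4]] = (-2)·[1, -2][2, -1]ᵀ and M₂ = S₀ − 3·S₁ = [[-18, 6], [0, 0]] = (-6)·[1, 0][3, -1]ᵀ, so take a₁ = [1, -2], b₁ = [2, -1], a₂ = [1, 0], b₂ = [3, -1].
Each slice is an integer combination of E₁ = a₁b₁ᵀ and E₂ = a₂b₂ᵀ: S₀ = −3·E₁ + 3·E₂, S₁ = −E₁ + 3·E₂, S₂ = 2·E₁ − 3·E₂; reading off coefficients, c₁ = [-3, -1, 2] and c₂ = [3, 3, -3].
Hence T = [1, -2] ⊗ [2, -1] ⊗ [-3, -1, 2] + [1, 0] ⊗ [3, -1] ⊗ [3, 3, -3], so rank(T) ≤ 2.
These bounds meet, so rank(T) = 2.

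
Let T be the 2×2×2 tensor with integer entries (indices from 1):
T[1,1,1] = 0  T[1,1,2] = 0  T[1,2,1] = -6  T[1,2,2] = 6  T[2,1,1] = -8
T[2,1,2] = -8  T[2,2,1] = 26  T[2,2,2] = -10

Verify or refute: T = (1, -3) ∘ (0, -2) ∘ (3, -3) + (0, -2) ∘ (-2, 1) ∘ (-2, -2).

No

Reconstruct entry (2,2,1) from the claimed factors: Σₗ aₗ[2]bₗ[2]cₗ[1] = (-3)·(-2)·(3) + (-2)·(1)·(-2) = 22, but T[2,2,1] = 26. The claim is false.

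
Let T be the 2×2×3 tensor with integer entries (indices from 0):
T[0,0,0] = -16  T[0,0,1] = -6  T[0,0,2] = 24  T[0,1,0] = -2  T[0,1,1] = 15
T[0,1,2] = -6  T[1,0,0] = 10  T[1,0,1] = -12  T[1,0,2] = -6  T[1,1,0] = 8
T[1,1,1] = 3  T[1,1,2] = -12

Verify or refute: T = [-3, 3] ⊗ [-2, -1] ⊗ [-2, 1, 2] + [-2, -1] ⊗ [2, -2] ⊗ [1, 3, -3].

Reconstruct entrywise from the claimed factors. For example, T[1,0,2] = -6 and Σₗ aₗ[1]bₗ[0]cₗ[2] = (3)·(-2)·(2) + (-1)·(2)·(-3) = -6; checking all 12 entries, every one matches. The claim holds.

Yes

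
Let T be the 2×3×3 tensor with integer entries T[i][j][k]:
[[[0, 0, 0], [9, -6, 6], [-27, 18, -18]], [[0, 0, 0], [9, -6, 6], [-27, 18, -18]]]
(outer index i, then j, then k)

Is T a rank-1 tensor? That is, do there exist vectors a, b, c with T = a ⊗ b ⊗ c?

If T = a ⊗ b ⊗ c then every fibre of T is a multiple of the corresponding factor, so read the factors off the fibres through the nonzero entry T[0,1,0] = 9.
The mode-1 fibre T[:,1,0] = [9, 9] gives a = [1, 1] (primitive direction); the mode-2 fibre T[0,:,0] = [0, 9, -27] gives b = [0, 1, -3]; then c[k] = T[0,1,k] / (a[0]·b[1]) = [9, -6, 6] / 1 = [9, -6, 6].
Expanding [1, 1] ⊗ [0, 1, -3] ⊗ [9, -6, 6] reproduces all 18 entries of T, so T = [1, 1] ⊗ [0, 1, -3] ⊗ [9, -6, 6] and rank(T) ≤ 1.
Equivalently every frontal slice T[:,:,k] is c[k] times the rank-1 matrix [1, 1] ⊗ [0, 1, -3]. So T has rank 1 (it is nonzero).

Yes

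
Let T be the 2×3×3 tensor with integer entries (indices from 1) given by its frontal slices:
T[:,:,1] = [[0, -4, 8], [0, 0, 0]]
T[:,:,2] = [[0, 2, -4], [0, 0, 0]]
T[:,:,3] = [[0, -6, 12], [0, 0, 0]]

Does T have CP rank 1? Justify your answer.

If T = a ⊗ b ⊗ c then every fibre of T is a multiple of the corresponding factor, so read the factors off the fibres through the nonzero entry T[1,2,1] = -4.
The mode-1 fibre T[:,2,1] = [-4, 0] gives a = (1, 0) (primitive direction); the mode-2 fibre T[1,:,1] = [0, -4, 8] gives b = (0, 1, -2); then c[k] = T[1,2,k] / (a[1]·b[2]) = [-4, 2, -6] / 1 = (-4, 2, -6).
Expanding (1, 0) ⊗ (0, 1, -2) ⊗ (-4, 2, -6) reproduces all 18 entries of T, so T = (1, 0) ⊗ (0, 1, -2) ⊗ (-4, 2, -6) and rank(T) ≤ 1.
Equivalently every frontal slice T[:,:,k] is c[k] times the rank-1 matrix (1, 0) ⊗ (0, 1, -2). So T has rank 1 (it is nonzero).

Yes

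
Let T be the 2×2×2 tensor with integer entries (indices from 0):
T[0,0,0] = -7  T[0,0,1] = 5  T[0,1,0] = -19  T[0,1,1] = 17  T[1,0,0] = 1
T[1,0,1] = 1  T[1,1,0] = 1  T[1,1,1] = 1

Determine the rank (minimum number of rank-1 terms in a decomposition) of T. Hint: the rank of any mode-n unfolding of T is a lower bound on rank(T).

Lower bound: the mode-3 unfolding of T (rows indexed by k, columns by (i,j) = (0,0), (0,1), (1,0), (1,1)) is [[-7, -19, 1, 1], [5, 17, 1, 1]].
There the 2×2 minor on rows k ∈ {0, 1}, columns (i,j) ∈ {(0,0), (0,1)} is det [[-7, -19], [5, 17]] = -24 ≠ 0, so this unfolding has rank ≥ 2; CP rank is at least every unfolding rank, so rank(T) ≥ 2. (Unfolding ranks only ever bound the CP rank from below — rank(T) can be strictly larger than all of them — so the matching upper bound has to come from an explicit 2-term decomposition.)
Upper bound — finding two terms. Write S_k = T[:,:,k] for the frontal slices: S₀ = [[-7, -19], [1, 1]], S₁ = [[5, 17], [1, 1]].
If T = a₁ (x) b₁ (x) c₁ + a₂ (x) b₂ (x) c₂ then each S_k = c₁[k]·a₁b₁ᵀ + c₂[k]·a₂b₂ᵀ. S₀ and S₁ are linearly independent, so a₁b₁ᵀ and a₂b₂ᵀ must span the same plane of matrices: they are the rank-1 matrices of the form x·S₀ + y·S₁.
det(x·S₀ + y·S₁) is 12·x² − 12·y² = 12·(x − y)(x + y), vanishing at (x:y) = (1:1) and (1:-1).
M₁ = S₀ + S₁ = [[-2, -2], [2, 2]] = (-2)·[1, -1][1, 1]ᵀ and M₂ = S₀ − S₁ = [[-12, -36], [0, 0]] = (-12)·[1, 0][1, 3]ᵀ, so take a₁ = [1, -1], b₁ = [1, 1], a₂ = [1, 0], b₂ = [1, 3].
Each slice is an integer combination of E₁ = a₁b₁ᵀ and E₂ = a₂b₂ᵀ: S₀ = −E₁ − 6·E₂, S₁ = −E₁ + 6·E₂; reading off coefficients, c₁ = [-1, -1] and c₂ = [-6, 6].
Hence T = [1, -1] (x) [1, 1] (x) [-1, -1] + [1, 0] (x) [1, 3] (x) [-6, 6], so rank(T) ≤ 2.
These bounds meet, so rank(T) = 2.

2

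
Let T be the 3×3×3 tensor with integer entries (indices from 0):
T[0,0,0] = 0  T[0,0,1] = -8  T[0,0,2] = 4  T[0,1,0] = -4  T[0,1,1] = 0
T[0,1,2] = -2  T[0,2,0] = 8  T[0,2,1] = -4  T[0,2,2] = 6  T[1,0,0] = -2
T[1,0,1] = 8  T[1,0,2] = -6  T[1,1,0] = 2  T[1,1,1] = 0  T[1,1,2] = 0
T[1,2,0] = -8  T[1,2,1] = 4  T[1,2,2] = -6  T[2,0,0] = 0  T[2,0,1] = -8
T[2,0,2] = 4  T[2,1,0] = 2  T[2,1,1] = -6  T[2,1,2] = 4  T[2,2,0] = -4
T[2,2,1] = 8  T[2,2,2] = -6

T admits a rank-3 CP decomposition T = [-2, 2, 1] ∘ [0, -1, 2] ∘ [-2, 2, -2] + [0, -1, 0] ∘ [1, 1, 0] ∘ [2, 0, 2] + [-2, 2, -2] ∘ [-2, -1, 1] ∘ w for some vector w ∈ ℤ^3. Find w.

Subtract the known terms from T to get the rank-1 residual R = [-2, 2, -2] ∘ [-2, -1, 1] ∘ w, so R[i,j,k] = a[i]·b[j]·w[k]. Pick indices with nonzero a[0]·b[0] = (-2)·(-2) = 4. Only the fibre through (0,0,·) is needed: R[0,0,:] = T[0,0,:] − Σₗ aₗ[0]bₗ[0]cₗ = [0, -8, 4] − (-2)·(0)·[-2, 2, -2] − (0)·(1)·[2, 0, 2] = [0, -8, 4]. Then w[k] = R[0,0,k] / 4 for each k, giving w = [0, -8, 4] / 4 = [0, -2, 1].

w = [0, -2, 1]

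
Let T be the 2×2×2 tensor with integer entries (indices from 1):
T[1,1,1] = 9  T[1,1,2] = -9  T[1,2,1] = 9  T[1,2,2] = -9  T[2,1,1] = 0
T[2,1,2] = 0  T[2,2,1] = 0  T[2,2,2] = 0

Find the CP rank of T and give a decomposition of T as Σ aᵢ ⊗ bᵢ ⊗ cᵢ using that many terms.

Lower bound: T ≠ 0 (e.g. T[1,1,1] = 9), so rank(T) ≥ 1.
Upper bound: if T = a ⊗ b ⊗ c then every fibre of T is a multiple of the corresponding factor, so read the factors off the fibres through the nonzero entry T[1,1,1] = 9.
The mode-1 fibre T[:,1,1] = [9, 0] gives a = (1, 0) (primitive direction); the mode-2 fibre T[1,:,1] = [9, 9] gives b = (1, 1); then c[k] = T[1,1,k] / (a[1]·b[1]) = [9, -9] / 1 = (9, -9).
Expanding (1, 0) ⊗ (1, 1) ⊗ (9, -9) reproduces all 8 entries of T, so T = (1, 0) ⊗ (1, 1) ⊗ (9, -9) and rank(T) ≤ 1.
These bounds meet, so rank(T) = 1.

rank(T) = 1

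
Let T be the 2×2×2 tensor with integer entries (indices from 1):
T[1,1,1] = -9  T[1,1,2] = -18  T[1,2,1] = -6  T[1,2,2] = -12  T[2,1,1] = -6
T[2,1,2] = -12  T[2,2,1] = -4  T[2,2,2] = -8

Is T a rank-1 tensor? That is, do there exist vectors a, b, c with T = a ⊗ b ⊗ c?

Yes

If T = a ⊗ b ⊗ c then every fibre of T is a multiple of the corresponding factor, so read the factors off the fibres through the nonzero entry T[1,1,1] = -9.
The mode-1 fibre T[:,1,1] = [-9, -6] gives a = [3, 2] (primitive direction); the mode-2 fibre T[1,:,1] = [-9, -6] gives b = [3, 2]; then c[k] = T[1,1,k] / (a[1]·b[1]) = [-9, -18] / 9 = [-1, -2].
Expanding [3, 2] ⊗ [3, 2] ⊗ [-1, -2] reproduces all 8 entries of T, so T = [3, 2] ⊗ [3, 2] ⊗ [-1, -2] and rank(T) ≤ 1.
Equivalently every frontal slice T[:,:,k] is c[k] times the rank-1 matrix [3, 2] ⊗ [3, 2]. So T has rank 1 (it is nonzero).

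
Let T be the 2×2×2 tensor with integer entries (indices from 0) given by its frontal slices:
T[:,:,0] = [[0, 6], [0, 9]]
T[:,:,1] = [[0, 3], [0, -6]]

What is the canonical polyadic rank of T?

2

Lower bound: in the mode-3 unfolding of T (rows indexed by k, columns by (i,j)) the 2×2 minor on rows k ∈ {0, 1}, columns (i,j) ∈ {(0,1), (1,1)} is det [[6, 9], [3, -6]] = -63 ≠ 0, so that unfolding has rank ≥ 2 and hence rank(T) ≥ 2 (CP rank is at least every unfolding rank, though it can be larger).
Upper bound: T[:,j,:] = b[j]·M for every slice, with b = (0, 1) and M = [[6, 3], [9, -6]] (rows i, columns k).
Splitting M by its rows (i = 0, 1), M = (1, 0)(6, 3)ᵀ + (0, 1)(9, -6)ᵀ.
Hence T = (1, 0) ⊗ (0, 1) ⊗ (6, 3) + (0, 1) ⊗ (0, 1) ⊗ (9, -6), so rank(T) ≤ 2.
These bounds meet, so rank(T) = 2.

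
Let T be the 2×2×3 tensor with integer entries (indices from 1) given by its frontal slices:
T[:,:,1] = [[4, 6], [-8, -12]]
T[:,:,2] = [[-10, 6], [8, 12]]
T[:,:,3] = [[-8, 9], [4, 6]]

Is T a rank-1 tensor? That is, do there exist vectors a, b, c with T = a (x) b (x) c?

The mode-1 unfolding of T (rows indexed by i, columns by (j,k) = (1,1), (1,2), (1,3), (2,1), (2,2), (2,3)) is [[4, -10, -8, 6, 6, 9], [-8, 8, 4, -12, 12, 6]].
There the 2×2 minor on rows i ∈ {1, 2}, columns (j,k) ∈ {(1,1), (1,2)} is det [[4, -10], [-8, 8]] = -48 ≠ 0, so this unfolding has rank ≥ 2; CP rank is at least every unfolding rank, so rank(T) ≥ 2.
In particular rank(T) ≥ 2 > 1, so T is not rank-1.

No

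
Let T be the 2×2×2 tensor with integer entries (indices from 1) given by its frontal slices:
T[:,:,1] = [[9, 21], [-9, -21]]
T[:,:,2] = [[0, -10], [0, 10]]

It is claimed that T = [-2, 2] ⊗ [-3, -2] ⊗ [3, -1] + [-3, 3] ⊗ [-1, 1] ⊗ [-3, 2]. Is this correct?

Yes

Reconstruct entrywise from the claimed factors. For example, T[2,1,2] = 0 and Σₗ aₗ[2]bₗ[1]cₗ[2] = (2)·(-3)·(-1) + (3)·(-1)·(2) = 0; checking all 8 entries, every one matches. The claim holds.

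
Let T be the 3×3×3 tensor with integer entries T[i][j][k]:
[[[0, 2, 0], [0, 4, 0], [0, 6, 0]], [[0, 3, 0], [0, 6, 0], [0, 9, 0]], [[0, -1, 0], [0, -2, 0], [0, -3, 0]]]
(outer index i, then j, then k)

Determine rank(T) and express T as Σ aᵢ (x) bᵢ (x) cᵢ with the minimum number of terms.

rank(T) = 1

Lower bound: T ≠ 0 (e.g. T[0,0,1] = 2), so rank(T) ≥ 1.
Upper bound: if T = a (x) b (x) c then every fibre of T is a multiple of the corresponding factor, so read the factors off the fibres through the nonzero entry T[0,0,1] = 2.
The mode-1 fibre T[:,0,1] = [2, 3, -1] gives a = (2, 3, -1) (primitive direction); the mode-2 fibre T[0,:,1] = [2, 4, 6] gives b = (1, 2, 3); then c[k] = T[0,0,k] / (a[0]·b[0]) = [0, 2, 0] / 2 = (0, 1, 0).
Expanding (2, 3, -1) (x) (1, 2, 3) (x) (0, 1, 0) reproduces all 27 entries of T, so T = (2, 3, -1) (x) (1, 2, 3) (x) (0, 1, 0) and rank(T) ≤ 1.
These bounds meet, so rank(T) = 1.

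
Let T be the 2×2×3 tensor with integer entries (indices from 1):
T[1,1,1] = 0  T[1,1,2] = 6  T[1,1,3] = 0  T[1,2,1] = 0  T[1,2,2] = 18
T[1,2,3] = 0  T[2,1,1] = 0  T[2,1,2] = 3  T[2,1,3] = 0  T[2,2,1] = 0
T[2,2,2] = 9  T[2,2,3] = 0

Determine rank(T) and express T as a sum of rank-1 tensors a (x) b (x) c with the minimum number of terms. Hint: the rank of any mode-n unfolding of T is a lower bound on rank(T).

rank(T) = 1

Lower bound: T ≠ 0 (e.g. T[1,1,2] = 6), so rank(T) ≥ 1.
Upper bound: if T = a (x) b (x) c then every fibre of T is a multiple of the corresponding factor, so read the factors off the fibres through the nonzero entry T[1,1,2] = 6.
The mode-1 fibre T[:,1,2] = [6, 3] gives a = [2, 1] (primitive direction); the mode-2 fibre T[1,:,2] = [6, 18] gives b = [1, 3]; then c[k] = T[1,1,k] / (a[1]·b[1]) = [0, 6, 0] / 2 = [0, 3, 0].
Expanding [2, 1] (x) [1, 3] (x) [0, 3, 0] reproduces all 12 entries of T, so T = [2, 1] (x) [1, 3] (x) [0, 3, 0] and rank(T) ≤ 1.
These bounds meet, so rank(T) = 1.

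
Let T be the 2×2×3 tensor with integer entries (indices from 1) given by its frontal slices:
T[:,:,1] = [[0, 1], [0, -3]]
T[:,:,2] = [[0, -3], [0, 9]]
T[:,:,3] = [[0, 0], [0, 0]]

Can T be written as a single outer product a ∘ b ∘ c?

If T = a ∘ b ∘ c then every fibre of T is a multiple of the corresponding factor, so read the factors off the fibres through the nonzero entry T[1,2,1] = 1.
The mode-1 fibre T[:,2,1] = [1, -3] gives a = (1, -3) (primitive direction); the mode-2 fibre T[1,:,1] = [0, 1] gives b = (0, 1); then c[k] = T[1,2,k] / (a[1]·b[2]) = [1, -3, 0] / 1 = (1, -3, 0).
Expanding (1, -3) ∘ (0, 1) ∘ (1, -3, 0) reproduces all 12 entries of T, so T = (1, -3) ∘ (0, 1) ∘ (1, -3, 0) and rank(T) ≤ 1.
Equivalently every frontal slice T[:,:,k] is c[k] times the rank-1 matrix (1, -3) ∘ (0, 1). So T has rank 1 (it is nonzero).

Yes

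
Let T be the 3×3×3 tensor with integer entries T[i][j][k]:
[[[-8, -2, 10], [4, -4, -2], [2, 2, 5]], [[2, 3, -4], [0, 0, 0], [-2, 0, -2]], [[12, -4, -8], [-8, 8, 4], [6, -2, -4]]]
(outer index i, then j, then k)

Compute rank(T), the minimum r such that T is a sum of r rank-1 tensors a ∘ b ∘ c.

3

Lower bound: the mode-3 unfolding of T (rows indexed by k, columns by (i,j) = (0,0), (0,1), (0,2), (1,0), (1,1), (1,2), (2,0), (2,1), (2,2)) is [[-8, 4, 2, 2, 0, -2, 12, -8, 6], [-2, -4, 2, 3, 0, 0, -4, 8, -2], [10, -2, 5, -4, 0, -2, -8, 4, -4]].
There the 3×3 minor on rows k ∈ {0, 1, 2}, columns (i,j) ∈ {(0,0), (0,1), (0,2)} is det [[-8, 4, 2], [-2, -4, 2], [10, -2, 5]] = 336 ≠ 0, so this unfolding has rank ≥ 3; CP rank is at least every unfolding rank, so rank(T) ≥ 3. (Flattening ranks never certify an upper bound on CP rank; for that we must actually write T with 3 rank-1 terms.)
Upper bound: T is a sum of 3 rank-1 terms, T = [1, 0, -2] ∘ [2, -2, 1] ∘ [-2, 2, 1] + [2, -1, -1] ∘ [2, 0, 1] ∘ [-2, -2, 2] + [2, -1, 0] ∘ [1, 0, 2] ∘ [2, 1, 0] (written with every a and b primitive with positive leading entry and the scale carried by c; CP decompositions are not unique, and this one is verified by expanding entrywise), so rank(T) ≤ 3.
These bounds meet, so rank(T) = 3.
Check entry T[1,0,2] = -4: (0)·(2)·(1) + (-1)·(2)·(2) + (-1)·(1)·(0) = -4.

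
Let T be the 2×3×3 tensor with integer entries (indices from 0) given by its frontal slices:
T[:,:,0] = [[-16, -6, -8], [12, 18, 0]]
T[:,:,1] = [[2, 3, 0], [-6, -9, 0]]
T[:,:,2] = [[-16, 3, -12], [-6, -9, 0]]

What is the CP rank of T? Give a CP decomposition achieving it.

Lower bound: the mode-2 unfolding of T (rows indexed by j, columns by (i,k) = (0,0), (0,1), (0,2), (1,0), (1,1), (1,2)) is [[-16, 2, -16, 12, -6, -6], [-6, 3, 3, 18, -9, -9], [-8, 0, -12, 0, 0, 0]].
There the 2×2 minor on rows j ∈ {0, 1}, columns (i,k) ∈ {(0,0), (0,1)} is det [[-16, 2], [-6, 3]] = -36 ≠ 0, so this unfolding has rank ≥ 2; CP rank is at least every unfolding rank, so rank(T) ≥ 2. (Unfolding ranks only ever bound the CP rank from below — rank(T) can be strictly larger than all of them — so the matching upper bound has to come from an explicit 2-term decomposition.)
Upper bound — finding two terms. Write S_k = T[:,:,k] for the frontal slices: S₀ = [[-16, -6, -8], [12, 18, 0]], S₁ = [[2, 3, 0], [-6, -9, 0]], S₂ = [[-16, 3, -12], [-6, -9, 0]].
If T = a₁ ⊗ b₁ ⊗ c₁ + a₂ ⊗ b₂ ⊗ c₂ then each S_k = c₁[k]·a₁b₁ᵀ + c₂[k]·a₂b₂ᵀ. S₀ and S₁ are linearly independent, so a₁b₁ᵀ and a₂b₂ᵀ must span the same plane of matrices: they are the rank-1 matrices of the form x·S₀ + y·S₁.
The 2×2 minor of x·S₀ + y·S₁ on rows {0,1}, columns {0,1} is −216·x² + 108·xy = (-108)·(2·x − y)(x), vanishing at (x:y) = (1:2) and (0:1).
M₁ = S₀ + 2·S₁ = [[-12, 0, -8], [0, 0, 0]] = (-4)·[1, 0][3, 0, 2]ᵀ and M₂ = S₁ = [[2, 3, 0], [-6, -9, 0]] = [1, -3][2, 3, 0]ᵀ, so take a₁ = [1, 0], b₁ = [3, 0, 2], a₂ = [1, -3], b₂ = [2, 3, 0].
Each slice is an integer combination of E₁ = a₁b₁ᵀ and E₂ = a₂b₂ᵀ: S₀ = −4·E₁ − 2·E₂, S₁ = E₂, S₂ = −6·E₁ + E₂; reading off coefficients, c₁ = [-4, 0, -6] and c₂ = [-2, 1, 1].
Hence T = [1, 0] ⊗ [3, 0, 2] ⊗ [-4, 0, -6] + [1, -3] ⊗ [2, 3, 0] ⊗ [-2, 1, 1], so rank(T) ≤ 2.
These bounds meet, so rank(T) = 2.

rank(T) = 2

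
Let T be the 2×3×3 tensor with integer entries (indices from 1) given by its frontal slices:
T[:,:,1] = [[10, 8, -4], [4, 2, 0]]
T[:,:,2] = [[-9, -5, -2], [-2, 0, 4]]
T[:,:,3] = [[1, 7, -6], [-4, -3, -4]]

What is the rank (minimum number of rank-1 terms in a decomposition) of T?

Lower bound: in the mode-2 unfolding of T (rows indexed by j, columns by (i,k)) the 3×3 minor on rows j ∈ {1, 2, 3}, columns (i,k) ∈ {(1,1), (1,2), (1,3)} is det [[10, -9, 1], [8, -5, 7], [-4, -2, -6]] = 224 ≠ 0, so that unfolding has rank ≥ 3 and hence rank(T) ≥ 3 (CP rank is at least every unfolding rank, though it can be larger).
Upper bound: T is a sum of 3 rank-1 terms, T = (1, -2) ⊗ (1, 1, 2) ⊗ (0, -1, 1) + (1, 0) ⊗ (1, 2, -2) ⊗ (2, 0, 4) + (2, 1) ⊗ (2, 1, 0) ⊗ (2, -2, -1) (written with every a and b primitive with positive leading entry and the scale carried by c; CP decompositions are not unique, and this one is verified by expanding entrywise), so rank(T) ≤ 3.
These bounds meet, so rank(T) = 3.

3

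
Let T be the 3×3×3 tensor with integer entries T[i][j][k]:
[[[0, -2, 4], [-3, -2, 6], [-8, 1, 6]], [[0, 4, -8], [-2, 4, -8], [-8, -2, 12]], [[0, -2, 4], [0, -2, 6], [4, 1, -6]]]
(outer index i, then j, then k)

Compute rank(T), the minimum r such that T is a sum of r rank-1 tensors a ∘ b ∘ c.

3

Lower bound: the mode-1 unfolding of T (rows indexed by i, columns by (j,k) = (0,0), (0,1), (0,2), (1,0), (1,1), (1,2), (2,0), (2,1), (2,2)) is [[0, -2, 4, -3, -2, 6, -8, 1, 6], [0, 4, -8, -2, 4, -8, -8, -2, 12], [0, -2, 4, 0, -2, 6, 4, 1, -6]].
There the 3×3 minor on rows i ∈ {0, 1, 2}, columns (j,k) ∈ {(0,1), (1,0), (1,2)} is det [[-2, -3, 6], [4, -2, -8], [-2, 0, 6]] = 24 ≠ 0, so this unfolding has rank ≥ 3; CP rank is at least every unfolding rank, so rank(T) ≥ 3. (Unfolding ranks only ever bound the CP rank from below — rank(T) can be strictly larger than all of them — so the matching upper bound has to come from an explicit 3-term decomposition.)
Upper bound: T is a sum of 3 rank-1 terms, T = [1, -2, 1] ∘ [2, 2, -1] ∘ [0, -1, 2] + [1, 2, -2] ∘ [0, 1, 0] ∘ [1, 0, -2] + [2, 2, -1] ∘ [0, 1, 2] ∘ [-2, 0, 2] (written with every a and b primitive with positive leading entry and the scale carried by c; CP decompositions are not unique, and this one is verified by expanding entrywise), so rank(T) ≤ 3.
These bounds meet, so rank(T) = 3.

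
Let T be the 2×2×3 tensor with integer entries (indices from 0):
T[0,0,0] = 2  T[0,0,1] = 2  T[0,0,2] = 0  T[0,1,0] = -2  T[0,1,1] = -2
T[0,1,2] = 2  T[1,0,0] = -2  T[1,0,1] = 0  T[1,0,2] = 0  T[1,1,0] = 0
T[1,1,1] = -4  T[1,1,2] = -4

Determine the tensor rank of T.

Lower bound: the mode-3 unfolding of T (rows indexed by k, columns by (i,j) = (0,0), (0,1), (1,0), (1,1)) is [[2, -2, -2, 0], [2, -2, 0, -4], [0, 2, 0, -4]].
There the 3×3 minor on rows k ∈ {0, 1, 2}, columns (i,j) ∈ {(0,0), (0,1), (1,0)} is det [[2, -2, -2], [2, -2, 0], [0, 2, 0]] = -8 ≠ 0, so this unfolding has rank ≥ 3; CP rank is at least every unfolding rank, so rank(T) ≥ 3. (Unfolding ranks only ever bound the CP rank from below — rank(T) can be strictly larger than all of them — so the matching upper bound has to come from an explicit 3-term decomposition.)
Upper bound: T is a sum of 3 rank-1 terms, T = [0, 1] ⊗ [1, -2] ⊗ [-2, 0, 0] + [1, -2] ⊗ [0, 1] ⊗ [2, 2, 2] + [1, 0] ⊗ [1, -2] ⊗ [2, 2, 0] (written with every a and b primitive with positive leading entry and the scale carried by c; CP decompositions are not unique, and this one is verified by expanding entrywise), so rank(T) ≤ 3.
These bounds meet, so rank(T) = 3.

3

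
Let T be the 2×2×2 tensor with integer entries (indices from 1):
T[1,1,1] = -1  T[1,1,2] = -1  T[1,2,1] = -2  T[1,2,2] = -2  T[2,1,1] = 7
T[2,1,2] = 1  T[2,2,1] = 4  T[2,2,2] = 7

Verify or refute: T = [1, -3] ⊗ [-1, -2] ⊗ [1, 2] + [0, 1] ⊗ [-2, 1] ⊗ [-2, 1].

No

Reconstruct entry (1,1,2) from the claimed factors: Σₗ aₗ[1]bₗ[1]cₗ[2] = (1)·(-1)·(2) + (0)·(-2)·(1) = -2, but T[1,1,2] = -1. The claim is false.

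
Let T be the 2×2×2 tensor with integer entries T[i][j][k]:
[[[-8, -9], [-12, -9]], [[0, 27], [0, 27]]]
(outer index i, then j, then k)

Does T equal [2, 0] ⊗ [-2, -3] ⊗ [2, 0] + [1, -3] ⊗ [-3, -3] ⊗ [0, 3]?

Yes

Reconstruct entrywise from the claimed factors. For example, T[1,0,1] = 27 and Σₗ aₗ[1]bₗ[0]cₗ[1] = (0)·(-2)·(0) + (-3)·(-3)·(3) = 27; checking all 8 entries, every one matches. The claim holds.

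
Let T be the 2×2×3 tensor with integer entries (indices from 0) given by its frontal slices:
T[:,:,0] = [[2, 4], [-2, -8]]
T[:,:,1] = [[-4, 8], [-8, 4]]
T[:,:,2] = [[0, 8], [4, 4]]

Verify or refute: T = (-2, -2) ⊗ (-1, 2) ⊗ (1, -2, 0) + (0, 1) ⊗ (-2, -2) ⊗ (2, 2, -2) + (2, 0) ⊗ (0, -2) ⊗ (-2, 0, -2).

Reconstruct entrywise from the claimed factors. For example, T[1,1,1] = 4 and Σₗ aₗ[1]bₗ[1]cₗ[1] = (-2)·(2)·(-2) + (1)·(-2)·(2) + (0)·(-2)·(0) = 4; checking all 12 entries, every one matches. The claim holds.

Yes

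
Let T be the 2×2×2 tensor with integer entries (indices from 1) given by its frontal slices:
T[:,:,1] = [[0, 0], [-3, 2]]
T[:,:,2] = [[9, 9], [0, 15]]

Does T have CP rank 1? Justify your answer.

The mode-2 unfolding of T (rows indexed by j, columns by (i,k) = (1,1), (1,2), (2,1), (2,2)) is [[0, 9, -3, 0], [0, 9, 2, 15]].
There the 2×2 minor on rows j ∈ {1, 2}, columns (i,k) ∈ {(1,2), (2,1)} is det [[9, -3], [9, 2]] = 45 ≠ 0, so this unfolding has rank ≥ 2; CP rank is at least every unfolding rank, so rank(T) ≥ 2.
In particular rank(T) ≥ 2 > 1, so T is not rank-1.

No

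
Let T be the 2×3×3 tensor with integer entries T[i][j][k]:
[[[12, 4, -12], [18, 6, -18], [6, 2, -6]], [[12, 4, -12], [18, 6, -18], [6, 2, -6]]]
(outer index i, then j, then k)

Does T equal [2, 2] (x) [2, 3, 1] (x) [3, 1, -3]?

Yes

Reconstruct entrywise from the claimed factors. For example, T[1,1,0] = 18 and Σₗ aₗ[1]bₗ[1]cₗ[0] = (2)·(3)·(3) = 18; checking all 18 entries, every one matches. The claim holds.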